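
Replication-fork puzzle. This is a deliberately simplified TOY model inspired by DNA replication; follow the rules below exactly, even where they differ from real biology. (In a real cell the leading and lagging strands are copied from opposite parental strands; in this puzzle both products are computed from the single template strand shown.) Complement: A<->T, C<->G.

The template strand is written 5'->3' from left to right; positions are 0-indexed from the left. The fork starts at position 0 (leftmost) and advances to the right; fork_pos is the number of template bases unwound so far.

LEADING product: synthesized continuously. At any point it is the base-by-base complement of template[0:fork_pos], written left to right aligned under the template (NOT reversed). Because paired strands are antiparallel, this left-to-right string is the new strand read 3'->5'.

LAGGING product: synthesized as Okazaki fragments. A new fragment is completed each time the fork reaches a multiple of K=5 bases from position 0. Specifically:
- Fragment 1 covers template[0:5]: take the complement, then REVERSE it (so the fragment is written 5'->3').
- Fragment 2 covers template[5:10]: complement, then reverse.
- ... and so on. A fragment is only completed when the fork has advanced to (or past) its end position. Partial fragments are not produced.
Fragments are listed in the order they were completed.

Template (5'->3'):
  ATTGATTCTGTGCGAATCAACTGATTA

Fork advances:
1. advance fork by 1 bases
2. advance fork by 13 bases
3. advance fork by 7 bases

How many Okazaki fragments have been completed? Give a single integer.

Step 1: advance 1 -> fork_pos = 0 + 1 = 1. Next multiple of 5 is 5 (not reached); still 0 fragment(s).
Step 2: advance 13 -> fork_pos = 1 + 13 = 14. Reached multiple(s) of 5: 5, 10 -> fragments 1-2 completed (2 total).
Step 3: advance 7 -> fork_pos = 14 + 7 = 21. Reached multiple(s) of 5: 15, 20 -> fragments 3-4 completed (4 total).
Check: final fork_pos = 21; the multiples of 5 that are <= 21 are 5..20 -> 21 // 5 = 4 completed fragment(s).

Answer: 4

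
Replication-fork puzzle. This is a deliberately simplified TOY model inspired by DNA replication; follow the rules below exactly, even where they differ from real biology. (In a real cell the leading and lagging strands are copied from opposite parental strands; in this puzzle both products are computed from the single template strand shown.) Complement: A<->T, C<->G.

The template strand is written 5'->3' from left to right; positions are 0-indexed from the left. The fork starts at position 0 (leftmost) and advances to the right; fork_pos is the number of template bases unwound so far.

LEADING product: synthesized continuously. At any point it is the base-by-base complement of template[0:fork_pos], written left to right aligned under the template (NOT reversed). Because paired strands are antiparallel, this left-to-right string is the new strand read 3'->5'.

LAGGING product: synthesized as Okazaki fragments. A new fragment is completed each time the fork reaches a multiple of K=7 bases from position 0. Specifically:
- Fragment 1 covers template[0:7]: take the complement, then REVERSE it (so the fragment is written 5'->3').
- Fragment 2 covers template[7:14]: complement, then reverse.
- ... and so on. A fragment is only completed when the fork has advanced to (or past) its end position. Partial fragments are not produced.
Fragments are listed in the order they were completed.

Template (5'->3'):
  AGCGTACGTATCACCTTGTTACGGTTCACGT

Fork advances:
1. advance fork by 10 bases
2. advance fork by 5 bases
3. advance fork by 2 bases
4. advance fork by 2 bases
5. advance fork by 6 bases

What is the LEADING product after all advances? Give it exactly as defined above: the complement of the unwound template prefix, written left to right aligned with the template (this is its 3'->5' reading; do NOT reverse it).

Answer: TCGCATGCATAGTGGAACAATGCCA

Derivation:
Step 1: advance 10 -> fork_pos = 0 + 10 = 10.
Step 2: advance 5 -> fork_pos = 10 + 5 = 15.
Step 3: advance 2 -> fork_pos = 15 + 2 = 17.
Step 4: advance 2 -> fork_pos = 17 + 2 = 19.
Step 5: advance 6 -> fork_pos = 19 + 6 = 25.
Unwound prefix: template[0:25] = AGCGTACGTATCACCTTGTTACGGT
Complement it base by base (A<->T, C<->G), keeping left-to-right order:
  [0:5] AGCGT -> TCGCA
  [5:10] ACGTA -> TGCAT
  [10:15] TCACC -> AGTGG
  [15:20] TTGTT -> AACAA
  [20:25] ACGGT -> TGCCA
Concatenate: TCGCATGCATAGTGGAACAATGCCA (length 25; written aligned with the template, i.e. 3'->5').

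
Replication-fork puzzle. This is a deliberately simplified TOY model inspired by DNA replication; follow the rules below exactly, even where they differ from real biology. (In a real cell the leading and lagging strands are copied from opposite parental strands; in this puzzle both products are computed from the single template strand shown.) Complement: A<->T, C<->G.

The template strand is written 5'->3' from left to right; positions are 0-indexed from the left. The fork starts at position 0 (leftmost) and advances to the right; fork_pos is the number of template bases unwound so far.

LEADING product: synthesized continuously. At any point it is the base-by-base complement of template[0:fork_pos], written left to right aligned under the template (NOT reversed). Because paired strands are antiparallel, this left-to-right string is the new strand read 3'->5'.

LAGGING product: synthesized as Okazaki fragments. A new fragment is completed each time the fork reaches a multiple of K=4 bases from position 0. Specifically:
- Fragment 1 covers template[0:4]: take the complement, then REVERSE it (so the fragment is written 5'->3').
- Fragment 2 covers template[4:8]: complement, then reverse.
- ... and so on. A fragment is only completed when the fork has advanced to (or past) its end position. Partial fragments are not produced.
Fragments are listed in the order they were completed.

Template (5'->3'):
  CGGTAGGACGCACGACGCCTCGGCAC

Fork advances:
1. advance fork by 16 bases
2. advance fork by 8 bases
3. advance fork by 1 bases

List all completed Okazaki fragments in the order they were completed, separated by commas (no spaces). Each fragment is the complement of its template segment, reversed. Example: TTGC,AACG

Answer: ACCG,TCCT,TGCG,GTCG,AGGC,GCCG

Derivation:
Step 1: advance 16 -> fork_pos = 0 + 16 = 16. Reached multiple(s) of 4: 4, 8, 12, 16 -> fragments 1-4 completed (4 total).
Step 2: advance 8 -> fork_pos = 16 + 8 = 24. Reached multiple(s) of 4: 20, 24 -> fragments 5-6 completed (6 total).
Step 3: advance 1 -> fork_pos = 24 + 1 = 25. Next multiple of 4 is 28 (not reached); still 6 fragment(s).
Final fork_pos = 25, so 6 fragment(s) are complete. Build each: template segment -> complement -> reverse.
Fragment 1: template[0:4] = CGGT -> complement GCCA -> reversed ACCG
Fragment 2: template[4:8] = AGGA -> complement TCCT -> reversed TCCT
Fragment 3: template[8:12] = CGCA -> complement GCGT -> reversed TGCG
Fragment 4: template[12:16] = CGAC -> complement GCTG -> reversed GTCG
Fragment 5: template[16:20] = GCCT -> complement CGGA -> reversed AGGC
Fragment 6: template[20:24] = CGGC -> complement GCCG -> reversed GCCG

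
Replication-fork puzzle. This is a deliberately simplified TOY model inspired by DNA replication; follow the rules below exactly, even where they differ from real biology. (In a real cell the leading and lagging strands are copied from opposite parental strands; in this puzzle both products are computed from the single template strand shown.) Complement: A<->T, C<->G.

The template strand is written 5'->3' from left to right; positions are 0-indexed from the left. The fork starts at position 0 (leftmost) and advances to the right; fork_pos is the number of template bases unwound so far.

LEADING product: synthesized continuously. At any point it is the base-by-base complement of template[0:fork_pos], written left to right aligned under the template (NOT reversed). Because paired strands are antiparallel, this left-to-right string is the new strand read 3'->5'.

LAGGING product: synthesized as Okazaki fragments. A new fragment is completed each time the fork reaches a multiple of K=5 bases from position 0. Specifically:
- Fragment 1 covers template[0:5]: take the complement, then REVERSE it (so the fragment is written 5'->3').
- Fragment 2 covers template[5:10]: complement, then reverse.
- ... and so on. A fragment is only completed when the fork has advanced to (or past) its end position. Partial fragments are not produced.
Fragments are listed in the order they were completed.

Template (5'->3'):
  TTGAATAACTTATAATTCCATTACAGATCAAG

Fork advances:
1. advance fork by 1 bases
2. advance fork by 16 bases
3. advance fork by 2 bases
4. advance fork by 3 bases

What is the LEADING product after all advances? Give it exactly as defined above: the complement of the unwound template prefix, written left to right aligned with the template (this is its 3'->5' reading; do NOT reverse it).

Answer: AACTTATTGAATATTAAGGTAA

Derivation:
Step 1: advance 1 -> fork_pos = 0 + 1 = 1.
Step 2: advance 16 -> fork_pos = 1 + 16 = 17.
Step 3: advance 2 -> fork_pos = 17 + 2 = 19.
Step 4: advance 3 -> fork_pos = 19 + 3 = 22.
Unwound prefix: template[0:22] = TTGAATAACTTATAATTCCATT
Complement it base by base (A<->T, C<->G), keeping left-to-right order:
  [0:5] TTGAA -> AACTT
  [5:10] TAACT -> ATTGA
  [10:15] TATAA -> ATATT
  [15:20] TTCCA -> AAGGT
  [20:22] TT -> AA
Concatenate: AACTTATTGAATATTAAGGTAA (length 22; written aligned with the template, i.e. 3'->5').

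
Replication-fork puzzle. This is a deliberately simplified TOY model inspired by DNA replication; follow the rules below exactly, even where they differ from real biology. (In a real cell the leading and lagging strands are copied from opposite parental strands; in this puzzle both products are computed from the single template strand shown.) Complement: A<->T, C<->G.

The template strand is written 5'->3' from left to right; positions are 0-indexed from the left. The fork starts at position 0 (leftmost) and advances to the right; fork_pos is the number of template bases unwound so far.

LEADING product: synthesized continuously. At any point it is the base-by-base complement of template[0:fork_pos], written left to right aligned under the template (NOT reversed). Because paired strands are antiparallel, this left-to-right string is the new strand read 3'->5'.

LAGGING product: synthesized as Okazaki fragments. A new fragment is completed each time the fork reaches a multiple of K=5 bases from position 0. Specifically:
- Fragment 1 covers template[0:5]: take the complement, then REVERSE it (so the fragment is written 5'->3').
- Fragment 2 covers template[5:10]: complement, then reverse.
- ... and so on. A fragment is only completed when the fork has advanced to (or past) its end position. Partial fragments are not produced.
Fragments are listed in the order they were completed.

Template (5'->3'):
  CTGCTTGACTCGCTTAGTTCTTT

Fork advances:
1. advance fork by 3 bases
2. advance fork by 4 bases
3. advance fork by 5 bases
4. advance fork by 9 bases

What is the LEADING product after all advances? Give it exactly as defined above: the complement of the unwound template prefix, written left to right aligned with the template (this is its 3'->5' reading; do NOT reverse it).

Answer: GACGAACTGAGCGAATCAAGA

Derivation:
Step 1: advance 3 -> fork_pos = 0 + 3 = 3.
Step 2: advance 4 -> fork_pos = 3 + 4 = 7.
Step 3: advance 5 -> fork_pos = 7 + 5 = 12.
Step 4: advance 9 -> fork_pos = 12 + 9 = 21.
Unwound prefix: template[0:21] = CTGCTTGACTCGCTTAGTTCT
Complement it base by base (A<->T, C<->G), keeping left-to-right order:
  [0:5] CTGCT -> GACGA
  [5:10] TGACT -> ACTGA
  [10:15] CGCTT -> GCGAA
  [15:20] AGTTC -> TCAAG
  [20:21] T -> A
Concatenate: GACGAACTGAGCGAATCAAGA (length 21; written aligned with the template, i.e. 3'->5').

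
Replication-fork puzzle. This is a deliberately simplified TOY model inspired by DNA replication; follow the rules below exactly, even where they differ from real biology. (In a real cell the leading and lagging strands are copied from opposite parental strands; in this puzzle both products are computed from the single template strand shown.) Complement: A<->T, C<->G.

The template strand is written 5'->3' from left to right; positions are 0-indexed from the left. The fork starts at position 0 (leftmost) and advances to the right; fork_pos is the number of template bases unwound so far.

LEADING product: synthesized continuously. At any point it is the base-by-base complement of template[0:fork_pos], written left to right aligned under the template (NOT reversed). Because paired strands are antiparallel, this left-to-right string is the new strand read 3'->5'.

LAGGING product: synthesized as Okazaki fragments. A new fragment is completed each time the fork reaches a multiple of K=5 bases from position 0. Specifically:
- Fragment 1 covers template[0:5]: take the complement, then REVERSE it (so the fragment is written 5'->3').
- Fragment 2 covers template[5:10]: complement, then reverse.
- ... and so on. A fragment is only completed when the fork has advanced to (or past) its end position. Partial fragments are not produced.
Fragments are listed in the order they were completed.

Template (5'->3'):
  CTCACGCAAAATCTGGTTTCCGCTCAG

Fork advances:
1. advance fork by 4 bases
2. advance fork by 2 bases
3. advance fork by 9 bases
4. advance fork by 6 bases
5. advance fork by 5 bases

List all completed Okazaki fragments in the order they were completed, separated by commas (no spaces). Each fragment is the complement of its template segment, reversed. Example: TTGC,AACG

Step 1: advance 4 -> fork_pos = 0 + 4 = 4. Next multiple of 5 is 5 (not reached); still 0 fragment(s).
Step 2: advance 2 -> fork_pos = 4 + 2 = 6. Reached multiple(s) of 5: 5 -> fragment 1 completed (1 total).
Step 3: advance 9 -> fork_pos = 6 + 9 = 15. Reached multiple(s) of 5: 10, 15 -> fragments 2-3 completed (3 total).
Step 4: advance 6 -> fork_pos = 15 + 6 = 21. Reached multiple(s) of 5: 20 -> fragment 4 completed (4 total).
Step 5: advance 5 -> fork_pos = 21 + 5 = 26. Reached multiple(s) of 5: 25 -> fragment 5 completed (5 total).
Final fork_pos = 26, so 5 fragment(s) are complete. Build each: template segment -> complement -> reverse.
Fragment 1: template[0:5] = CTCAC -> complement GAGTG -> reversed GTGAG
Fragment 2: template[5:10] = GCAAA -> complement CGTTT -> reversed TTTGC
Fragment 3: template[10:15] = ATCTG -> complement TAGAC -> reversed CAGAT
Fragment 4: template[15:20] = GTTTC -> complement CAAAG -> reversed GAAAC
Fragment 5: template[20:25] = CGCTC -> complement GCGAG -> reversed GAGCG

Answer: GTGAG,TTTGC,CAGAT,GAAAC,GAGCG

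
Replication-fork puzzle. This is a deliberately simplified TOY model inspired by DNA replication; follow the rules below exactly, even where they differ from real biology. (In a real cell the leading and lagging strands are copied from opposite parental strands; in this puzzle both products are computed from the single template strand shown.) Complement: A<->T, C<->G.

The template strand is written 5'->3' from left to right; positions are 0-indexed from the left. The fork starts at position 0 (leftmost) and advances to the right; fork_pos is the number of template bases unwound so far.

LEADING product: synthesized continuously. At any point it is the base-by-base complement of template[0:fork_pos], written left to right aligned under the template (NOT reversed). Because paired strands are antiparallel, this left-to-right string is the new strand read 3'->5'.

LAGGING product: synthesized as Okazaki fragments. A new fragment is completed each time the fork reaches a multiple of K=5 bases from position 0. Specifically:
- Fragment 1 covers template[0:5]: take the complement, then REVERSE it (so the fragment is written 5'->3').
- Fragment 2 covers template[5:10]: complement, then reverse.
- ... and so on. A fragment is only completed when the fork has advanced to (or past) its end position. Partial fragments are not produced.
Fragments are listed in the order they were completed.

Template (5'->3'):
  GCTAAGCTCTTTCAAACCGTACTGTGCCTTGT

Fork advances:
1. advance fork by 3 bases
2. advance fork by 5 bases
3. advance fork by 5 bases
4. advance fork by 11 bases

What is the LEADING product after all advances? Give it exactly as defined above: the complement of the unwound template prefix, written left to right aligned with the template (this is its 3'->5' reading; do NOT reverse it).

Answer: CGATTCGAGAAAGTTTGGCATGAC

Derivation:
Step 1: advance 3 -> fork_pos = 0 + 3 = 3.
Step 2: advance 5 -> fork_pos = 3 + 5 = 8.
Step 3: advance 5 -> fork_pos = 8 + 5 = 13.
Step 4: advance 11 -> fork_pos = 13 + 11 = 24.
Unwound prefix: template[0:24] = GCTAAGCTCTTTCAAACCGTACTG
Complement it base by base (A<->T, C<->G), keeping left-to-right order:
  [0:5] GCTAA -> CGATT
  [5:10] GCTCT -> CGAGA
  [10:15] TTCAA -> AAGTT
  [15:20] ACCGT -> TGGCA
  [20:24] ACTG -> TGAC
Concatenate: CGATTCGAGAAAGTTTGGCATGAC (length 24; written aligned with the template, i.e. 3'->5').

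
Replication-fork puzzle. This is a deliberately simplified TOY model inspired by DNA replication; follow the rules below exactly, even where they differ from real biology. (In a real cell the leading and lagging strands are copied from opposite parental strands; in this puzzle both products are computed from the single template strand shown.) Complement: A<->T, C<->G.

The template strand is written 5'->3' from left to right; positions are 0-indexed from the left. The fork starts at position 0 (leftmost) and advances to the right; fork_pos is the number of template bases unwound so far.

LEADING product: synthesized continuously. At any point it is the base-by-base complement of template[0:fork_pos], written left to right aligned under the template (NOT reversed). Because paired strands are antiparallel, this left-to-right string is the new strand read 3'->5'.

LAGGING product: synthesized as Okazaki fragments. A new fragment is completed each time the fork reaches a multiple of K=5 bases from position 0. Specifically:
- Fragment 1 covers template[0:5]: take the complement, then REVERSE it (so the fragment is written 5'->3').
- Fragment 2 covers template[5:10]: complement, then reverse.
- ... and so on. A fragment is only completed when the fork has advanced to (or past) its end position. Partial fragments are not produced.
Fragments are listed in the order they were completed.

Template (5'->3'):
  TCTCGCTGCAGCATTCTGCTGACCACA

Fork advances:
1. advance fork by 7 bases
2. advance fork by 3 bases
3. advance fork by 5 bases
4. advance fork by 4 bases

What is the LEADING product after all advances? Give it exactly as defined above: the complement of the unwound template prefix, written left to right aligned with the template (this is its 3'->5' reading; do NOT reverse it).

Step 1: advance 7 -> fork_pos = 0 + 7 = 7.
Step 2: advance 3 -> fork_pos = 7 + 3 = 10.
Step 3: advance 5 -> fork_pos = 10 + 5 = 15.
Step 4: advance 4 -> fork_pos = 15 + 4 = 19.
Unwound prefix: template[0:19] = TCTCGCTGCAGCATTCTGC
Complement it base by base (A<->T, C<->G), keeping left-to-right order:
  [0:5] TCTCG -> AGAGC
  [5:10] CTGCA -> GACGT
  [10:15] GCATT -> CGTAA
  [15:19] CTGC -> GACG
Concatenate: AGAGCGACGTCGTAAGACG (length 19; written aligned with the template, i.e. 3'->5').

Answer: AGAGCGACGTCGTAAGACG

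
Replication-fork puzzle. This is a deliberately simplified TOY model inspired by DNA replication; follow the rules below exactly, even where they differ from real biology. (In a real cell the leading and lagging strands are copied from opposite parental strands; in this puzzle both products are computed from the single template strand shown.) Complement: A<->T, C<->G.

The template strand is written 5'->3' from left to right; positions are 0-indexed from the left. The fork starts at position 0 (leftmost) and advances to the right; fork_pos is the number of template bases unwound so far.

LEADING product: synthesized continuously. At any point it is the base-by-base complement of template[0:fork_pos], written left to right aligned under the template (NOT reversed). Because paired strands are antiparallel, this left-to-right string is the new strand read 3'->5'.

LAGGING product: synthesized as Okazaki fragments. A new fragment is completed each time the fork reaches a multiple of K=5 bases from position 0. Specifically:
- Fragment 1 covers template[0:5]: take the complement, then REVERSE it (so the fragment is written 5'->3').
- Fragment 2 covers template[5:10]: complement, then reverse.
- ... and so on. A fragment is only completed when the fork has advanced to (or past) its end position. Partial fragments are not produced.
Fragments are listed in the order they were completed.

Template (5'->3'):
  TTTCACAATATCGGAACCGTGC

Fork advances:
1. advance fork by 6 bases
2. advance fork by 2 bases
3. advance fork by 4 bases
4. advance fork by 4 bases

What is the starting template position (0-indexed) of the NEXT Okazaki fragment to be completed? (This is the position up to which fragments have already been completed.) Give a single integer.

Step 1: advance 6 -> fork_pos = 0 + 6 = 6. Reached multiple(s) of 5: 5 -> fragment 1 completed (1 total).
Step 2: advance 2 -> fork_pos = 6 + 2 = 8. Next multiple of 5 is 10 (not reached); still 1 fragment(s).
Step 3: advance 4 -> fork_pos = 8 + 4 = 12. Reached multiple(s) of 5: 10 -> fragment 2 completed (2 total).
Step 4: advance 4 -> fork_pos = 12 + 4 = 16. Reached multiple(s) of 5: 15 -> fragment 3 completed (3 total).
3 fragment(s) completed, covering template[0:15] (3 x 5 = 15). The next fragment, fragment 4, covers template[15:20], so it starts at position 15.

Answer: 15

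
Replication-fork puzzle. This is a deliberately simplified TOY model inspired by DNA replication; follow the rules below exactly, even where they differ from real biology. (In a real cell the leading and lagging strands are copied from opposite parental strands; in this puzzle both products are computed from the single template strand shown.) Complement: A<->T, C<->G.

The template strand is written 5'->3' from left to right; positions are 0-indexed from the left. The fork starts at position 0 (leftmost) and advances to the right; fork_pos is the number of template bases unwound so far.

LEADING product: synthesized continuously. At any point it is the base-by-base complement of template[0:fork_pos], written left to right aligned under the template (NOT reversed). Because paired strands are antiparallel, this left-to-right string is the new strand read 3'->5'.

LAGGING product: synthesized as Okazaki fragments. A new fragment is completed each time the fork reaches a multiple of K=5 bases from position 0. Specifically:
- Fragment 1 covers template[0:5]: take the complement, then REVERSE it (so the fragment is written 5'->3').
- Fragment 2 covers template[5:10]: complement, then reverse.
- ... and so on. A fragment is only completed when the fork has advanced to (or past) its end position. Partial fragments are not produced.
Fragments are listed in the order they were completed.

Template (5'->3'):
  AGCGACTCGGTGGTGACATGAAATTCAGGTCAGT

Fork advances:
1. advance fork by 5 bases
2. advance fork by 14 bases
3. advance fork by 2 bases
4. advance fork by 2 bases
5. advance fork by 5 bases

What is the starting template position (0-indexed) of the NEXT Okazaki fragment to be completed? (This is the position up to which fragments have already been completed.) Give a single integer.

Step 1: advance 5 -> fork_pos = 0 + 5 = 5. Reached multiple(s) of 5: 5 -> fragment 1 completed (1 total).
Step 2: advance 14 -> fork_pos = 5 + 14 = 19. Reached multiple(s) of 5: 10, 15 -> fragments 2-3 completed (3 total).
Step 3: advance 2 -> fork_pos = 19 + 2 = 21. Reached multiple(s) of 5: 20 -> fragment 4 completed (4 total).
Step 4: advance 2 -> fork_pos = 21 + 2 = 23. Next multiple of 5 is 25 (not reached); still 4 fragment(s).
Step 5: advance 5 -> fork_pos = 23 + 5 = 28. Reached multiple(s) of 5: 25 -> fragment 5 completed (5 total).
5 fragment(s) completed, covering template[0:25] (5 x 5 = 25). The next fragment, fragment 6, covers template[25:30], so it starts at position 25.

Answer: 25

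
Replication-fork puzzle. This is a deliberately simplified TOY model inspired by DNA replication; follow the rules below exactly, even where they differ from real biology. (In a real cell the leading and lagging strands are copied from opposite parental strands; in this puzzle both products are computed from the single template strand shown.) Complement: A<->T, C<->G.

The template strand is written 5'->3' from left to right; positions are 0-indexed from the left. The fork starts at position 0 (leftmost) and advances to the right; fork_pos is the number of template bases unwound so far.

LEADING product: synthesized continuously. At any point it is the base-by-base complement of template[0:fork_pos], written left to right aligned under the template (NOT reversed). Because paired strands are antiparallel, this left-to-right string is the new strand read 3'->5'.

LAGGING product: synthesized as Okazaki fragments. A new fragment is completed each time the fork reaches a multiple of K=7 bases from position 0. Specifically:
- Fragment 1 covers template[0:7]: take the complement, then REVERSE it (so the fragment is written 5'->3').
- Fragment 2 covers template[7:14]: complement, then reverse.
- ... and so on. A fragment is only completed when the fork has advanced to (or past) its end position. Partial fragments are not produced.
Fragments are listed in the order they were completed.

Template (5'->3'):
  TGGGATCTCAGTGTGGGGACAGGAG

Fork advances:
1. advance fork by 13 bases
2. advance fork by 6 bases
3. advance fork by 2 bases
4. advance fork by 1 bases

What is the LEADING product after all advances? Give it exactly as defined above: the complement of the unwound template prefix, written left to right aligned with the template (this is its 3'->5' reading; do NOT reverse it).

Answer: ACCCTAGAGTCACACCCCTGTC

Derivation:
Step 1: advance 13 -> fork_pos = 0 + 13 = 13.
Step 2: advance 6 -> fork_pos = 13 + 6 = 19.
Step 3: advance 2 -> fork_pos = 19 + 2 = 21.
Step 4: advance 1 -> fork_pos = 21 + 1 = 22.
Unwound prefix: template[0:22] = TGGGATCTCAGTGTGGGGACAG
Complement it base by base (A<->T, C<->G), keeping left-to-right order:
  [0:5] TGGGA -> ACCCT
  [5:10] TCTCA -> AGAGT
  [10:15] GTGTG -> CACAC
  [15:20] GGGAC -> CCCTG
  [20:22] AG -> TC
Concatenate: ACCCTAGAGTCACACCCCTGTC (length 22; written aligned with the template, i.e. 3'->5').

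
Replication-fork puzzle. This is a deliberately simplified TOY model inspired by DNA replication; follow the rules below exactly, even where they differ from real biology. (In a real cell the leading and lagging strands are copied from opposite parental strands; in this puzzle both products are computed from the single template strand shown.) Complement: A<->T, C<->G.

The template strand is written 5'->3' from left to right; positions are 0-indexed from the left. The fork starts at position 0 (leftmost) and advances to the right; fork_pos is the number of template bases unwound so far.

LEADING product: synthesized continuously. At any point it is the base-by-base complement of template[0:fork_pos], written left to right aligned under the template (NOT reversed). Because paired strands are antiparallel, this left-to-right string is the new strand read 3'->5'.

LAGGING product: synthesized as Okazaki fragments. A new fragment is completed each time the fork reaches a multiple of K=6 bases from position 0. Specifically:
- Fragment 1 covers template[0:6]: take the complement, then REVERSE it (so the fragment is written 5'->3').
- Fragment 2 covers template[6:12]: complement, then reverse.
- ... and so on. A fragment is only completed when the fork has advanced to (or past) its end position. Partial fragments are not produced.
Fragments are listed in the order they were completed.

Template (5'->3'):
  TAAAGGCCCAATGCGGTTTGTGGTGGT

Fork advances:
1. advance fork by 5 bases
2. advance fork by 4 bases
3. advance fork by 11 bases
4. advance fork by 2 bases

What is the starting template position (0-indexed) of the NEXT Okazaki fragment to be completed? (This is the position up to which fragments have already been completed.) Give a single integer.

Step 1: advance 5 -> fork_pos = 0 + 5 = 5. Next multiple of 6 is 6 (not reached); still 0 fragment(s).
Step 2: advance 4 -> fork_pos = 5 + 4 = 9. Reached multiple(s) of 6: 6 -> fragment 1 completed (1 total).
Step 3: advance 11 -> fork_pos = 9 + 11 = 20. Reached multiple(s) of 6: 12, 18 -> fragments 2-3 completed (3 total).
Step 4: advance 2 -> fork_pos = 20 + 2 = 22. Next multiple of 6 is 24 (not reached); still 3 fragment(s).
3 fragment(s) completed, covering template[0:18] (3 x 6 = 18). The next fragment, fragment 4, covers template[18:24], so it starts at position 18.

Answer: 18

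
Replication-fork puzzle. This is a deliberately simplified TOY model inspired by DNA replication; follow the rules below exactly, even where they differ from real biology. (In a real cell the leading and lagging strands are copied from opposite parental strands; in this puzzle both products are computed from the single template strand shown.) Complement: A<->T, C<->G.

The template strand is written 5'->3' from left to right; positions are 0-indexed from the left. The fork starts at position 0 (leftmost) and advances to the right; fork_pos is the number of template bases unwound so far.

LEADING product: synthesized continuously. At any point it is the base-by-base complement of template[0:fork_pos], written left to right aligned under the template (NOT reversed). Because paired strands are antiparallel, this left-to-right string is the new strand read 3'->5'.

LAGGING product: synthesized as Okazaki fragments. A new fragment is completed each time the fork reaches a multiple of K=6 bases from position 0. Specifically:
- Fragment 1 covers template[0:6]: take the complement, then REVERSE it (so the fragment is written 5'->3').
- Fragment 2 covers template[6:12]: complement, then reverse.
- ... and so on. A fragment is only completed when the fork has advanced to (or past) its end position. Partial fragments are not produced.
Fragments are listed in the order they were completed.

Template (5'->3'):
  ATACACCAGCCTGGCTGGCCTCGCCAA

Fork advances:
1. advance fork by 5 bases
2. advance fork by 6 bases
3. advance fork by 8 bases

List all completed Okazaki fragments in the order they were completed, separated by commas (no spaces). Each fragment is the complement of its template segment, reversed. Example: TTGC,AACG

Step 1: advance 5 -> fork_pos = 0 + 5 = 5. Next multiple of 6 is 6 (not reached); still 0 fragment(s).
Step 2: advance 6 -> fork_pos = 5 + 6 = 11. Reached multiple(s) of 6: 6 -> fragment 1 completed (1 total).
Step 3: advance 8 -> fork_pos = 11 + 8 = 19. Reached multiple(s) of 6: 12, 18 -> fragments 2-3 completed (3 total).
Final fork_pos = 19, so 3 fragment(s) are complete. Build each: template segment -> complement -> reverse.
Fragment 1: template[0:6] = ATACAC -> complement TATGTG -> reversed GTGTAT
Fragment 2: template[6:12] = CAGCCT -> complement GTCGGA -> reversed AGGCTG
Fragment 3: template[12:18] = GGCTGG -> complement CCGACC -> reversed CCAGCC

Answer: GTGTAT,AGGCTG,CCAGCC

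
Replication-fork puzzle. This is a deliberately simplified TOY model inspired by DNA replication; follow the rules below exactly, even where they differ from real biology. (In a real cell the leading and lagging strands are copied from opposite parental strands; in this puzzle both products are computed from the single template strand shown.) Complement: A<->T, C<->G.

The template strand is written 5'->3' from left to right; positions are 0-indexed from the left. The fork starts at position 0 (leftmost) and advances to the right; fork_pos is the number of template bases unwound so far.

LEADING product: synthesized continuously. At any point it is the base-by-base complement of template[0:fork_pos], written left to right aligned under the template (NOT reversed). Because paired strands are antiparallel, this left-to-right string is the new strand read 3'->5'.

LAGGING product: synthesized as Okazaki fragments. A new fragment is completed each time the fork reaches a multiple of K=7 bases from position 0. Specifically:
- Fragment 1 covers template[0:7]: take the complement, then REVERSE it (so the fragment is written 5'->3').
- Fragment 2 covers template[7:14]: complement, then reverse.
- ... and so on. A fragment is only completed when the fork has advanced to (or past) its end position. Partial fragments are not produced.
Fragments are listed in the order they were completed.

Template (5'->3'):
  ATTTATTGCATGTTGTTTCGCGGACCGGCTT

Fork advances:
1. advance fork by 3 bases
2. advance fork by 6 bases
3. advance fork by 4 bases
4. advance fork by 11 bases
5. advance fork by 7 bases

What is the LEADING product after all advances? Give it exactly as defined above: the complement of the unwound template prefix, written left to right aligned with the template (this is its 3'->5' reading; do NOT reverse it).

Step 1: advance 3 -> fork_pos = 0 + 3 = 3.
Step 2: advance 6 -> fork_pos = 3 + 6 = 9.
Step 3: advance 4 -> fork_pos = 9 + 4 = 13.
Step 4: advance 11 -> fork_pos = 13 + 11 = 24.
Step 5: advance 7 -> fork_pos = 24 + 7 = 31.
Unwound prefix: template[0:31] = ATTTATTGCATGTTGTTTCGCGGACCGGCTT
Complement it base by base (A<->T, C<->G), keeping left-to-right order:
  [0:5] ATTTA -> TAAAT
  [5:10] TTGCA -> AACGT
  [10:15] TGTTG -> ACAAC
  [15:20] TTTCG -> AAAGC
  [20:25] CGGAC -> GCCTG
  [25:30] CGGCT -> GCCGA
  [30:31] T -> A
Concatenate: TAAATAACGTACAACAAAGCGCCTGGCCGAA (length 31; written aligned with the template, i.e. 3'->5').

Answer: TAAATAACGTACAACAAAGCGCCTGGCCGAA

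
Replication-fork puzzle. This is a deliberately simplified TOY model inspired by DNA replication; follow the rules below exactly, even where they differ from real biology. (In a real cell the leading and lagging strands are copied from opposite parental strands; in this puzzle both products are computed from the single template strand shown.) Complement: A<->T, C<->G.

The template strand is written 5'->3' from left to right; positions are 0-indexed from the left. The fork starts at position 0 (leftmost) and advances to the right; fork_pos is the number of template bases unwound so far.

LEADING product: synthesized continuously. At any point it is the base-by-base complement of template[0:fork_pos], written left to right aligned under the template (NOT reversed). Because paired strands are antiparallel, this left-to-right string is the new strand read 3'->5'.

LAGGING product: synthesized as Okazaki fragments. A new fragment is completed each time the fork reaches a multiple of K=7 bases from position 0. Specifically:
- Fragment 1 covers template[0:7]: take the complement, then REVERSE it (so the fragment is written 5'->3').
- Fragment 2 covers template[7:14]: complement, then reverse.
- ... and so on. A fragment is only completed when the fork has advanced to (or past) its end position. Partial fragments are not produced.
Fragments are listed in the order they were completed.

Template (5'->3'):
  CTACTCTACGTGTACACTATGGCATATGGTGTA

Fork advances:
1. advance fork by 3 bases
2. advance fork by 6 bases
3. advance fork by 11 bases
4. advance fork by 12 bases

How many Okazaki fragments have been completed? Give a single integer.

Answer: 4

Derivation:
Step 1: advance 3 -> fork_pos = 0 + 3 = 3. Next multiple of 7 is 7 (not reached); still 0 fragment(s).
Step 2: advance 6 -> fork_pos = 3 + 6 = 9. Reached multiple(s) of 7: 7 -> fragment 1 completed (1 total).
Step 3: advance 11 -> fork_pos = 9 + 11 = 20. Reached multiple(s) of 7: 14 -> fragment 2 completed (2 total).
Step 4: advance 12 -> fork_pos = 20 + 12 = 32. Reached multiple(s) of 7: 21, 28 -> fragments 3-4 completed (4 total).
Check: final fork_pos = 32; the multiples of 7 that are <= 32 are 7..28 -> 32 // 7 = 4 completed fragment(s).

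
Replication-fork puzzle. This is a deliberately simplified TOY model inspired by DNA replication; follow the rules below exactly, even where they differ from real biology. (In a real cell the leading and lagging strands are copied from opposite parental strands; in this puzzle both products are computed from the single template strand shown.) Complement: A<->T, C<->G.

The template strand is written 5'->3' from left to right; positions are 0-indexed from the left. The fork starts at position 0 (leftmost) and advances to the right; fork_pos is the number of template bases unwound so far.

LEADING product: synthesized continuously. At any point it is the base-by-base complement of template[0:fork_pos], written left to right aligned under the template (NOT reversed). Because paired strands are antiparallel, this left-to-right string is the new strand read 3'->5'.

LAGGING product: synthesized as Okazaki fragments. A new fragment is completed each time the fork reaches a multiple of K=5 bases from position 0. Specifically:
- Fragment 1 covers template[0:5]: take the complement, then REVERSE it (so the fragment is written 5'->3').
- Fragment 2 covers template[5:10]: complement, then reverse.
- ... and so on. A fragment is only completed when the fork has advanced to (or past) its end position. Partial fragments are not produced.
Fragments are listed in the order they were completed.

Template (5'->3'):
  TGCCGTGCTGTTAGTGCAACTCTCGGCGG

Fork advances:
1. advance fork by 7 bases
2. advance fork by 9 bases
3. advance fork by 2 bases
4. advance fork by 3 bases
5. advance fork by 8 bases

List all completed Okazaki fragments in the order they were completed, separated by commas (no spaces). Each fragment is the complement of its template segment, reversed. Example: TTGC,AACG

Step 1: advance 7 -> fork_pos = 0 + 7 = 7. Reached multiple(s) of 5: 5 -> fragment 1 completed (1 total).
Step 2: advance 9 -> fork_pos = 7 + 9 = 16. Reached multiple(s) of 5: 10, 15 -> fragments 2-3 completed (3 total).
Step 3: advance 2 -> fork_pos = 16 + 2 = 18. Next multiple of 5 is 20 (not reached); still 3 fragment(s).
Step 4: advance 3 -> fork_pos = 18 + 3 = 21. Reached multiple(s) of 5: 20 -> fragment 4 completed (4 total).
Step 5: advance 8 -> fork_pos = 21 + 8 = 29. Reached multiple(s) of 5: 25 -> fragment 5 completed (5 total).
Final fork_pos = 29, so 5 fragment(s) are complete. Build each: template segment -> complement -> reverse.
Fragment 1: template[0:5] = TGCCG -> complement ACGGC -> reversed CGGCA
Fragment 2: template[5:10] = TGCTG -> complement ACGAC -> reversed CAGCA
Fragment 3: template[10:15] = TTAGT -> complement AATCA -> reversed ACTAA
Fragment 4: template[15:20] = GCAAC -> complement CGTTG -> reversed GTTGC
Fragment 5: template[20:25] = TCTCG -> complement AGAGC -> reversed CGAGA

Answer: CGGCA,CAGCA,ACTAA,GTTGC,CGAGA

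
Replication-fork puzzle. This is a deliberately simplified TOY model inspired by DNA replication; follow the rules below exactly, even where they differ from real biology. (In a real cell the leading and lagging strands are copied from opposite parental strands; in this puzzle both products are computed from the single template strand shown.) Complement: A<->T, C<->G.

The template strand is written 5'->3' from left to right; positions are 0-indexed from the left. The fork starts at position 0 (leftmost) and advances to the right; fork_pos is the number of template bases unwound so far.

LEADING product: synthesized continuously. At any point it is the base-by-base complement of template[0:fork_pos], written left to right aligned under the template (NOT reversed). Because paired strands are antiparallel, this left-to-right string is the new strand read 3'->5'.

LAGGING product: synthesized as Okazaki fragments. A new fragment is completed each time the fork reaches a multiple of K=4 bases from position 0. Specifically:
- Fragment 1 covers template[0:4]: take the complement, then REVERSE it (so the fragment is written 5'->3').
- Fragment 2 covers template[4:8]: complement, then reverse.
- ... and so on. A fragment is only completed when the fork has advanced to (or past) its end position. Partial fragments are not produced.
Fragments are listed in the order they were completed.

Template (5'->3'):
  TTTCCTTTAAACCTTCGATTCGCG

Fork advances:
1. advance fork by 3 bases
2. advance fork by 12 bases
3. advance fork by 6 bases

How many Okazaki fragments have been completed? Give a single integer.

Answer: 5

Derivation:
Step 1: advance 3 -> fork_pos = 0 + 3 = 3. Next multiple of 4 is 4 (not reached); still 0 fragment(s).
Step 2: advance 12 -> fork_pos = 3 + 12 = 15. Reached multiple(s) of 4: 4, 8, 12 -> fragments 1-3 completed (3 total).
Step 3: advance 6 -> fork_pos = 15 + 6 = 21. Reached multiple(s) of 4: 16, 20 -> fragments 4-5 completed (5 total).
Check: final fork_pos = 21; the multiples of 4 that are <= 21 are 4..20 -> 21 // 4 = 5 completed fragment(s).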